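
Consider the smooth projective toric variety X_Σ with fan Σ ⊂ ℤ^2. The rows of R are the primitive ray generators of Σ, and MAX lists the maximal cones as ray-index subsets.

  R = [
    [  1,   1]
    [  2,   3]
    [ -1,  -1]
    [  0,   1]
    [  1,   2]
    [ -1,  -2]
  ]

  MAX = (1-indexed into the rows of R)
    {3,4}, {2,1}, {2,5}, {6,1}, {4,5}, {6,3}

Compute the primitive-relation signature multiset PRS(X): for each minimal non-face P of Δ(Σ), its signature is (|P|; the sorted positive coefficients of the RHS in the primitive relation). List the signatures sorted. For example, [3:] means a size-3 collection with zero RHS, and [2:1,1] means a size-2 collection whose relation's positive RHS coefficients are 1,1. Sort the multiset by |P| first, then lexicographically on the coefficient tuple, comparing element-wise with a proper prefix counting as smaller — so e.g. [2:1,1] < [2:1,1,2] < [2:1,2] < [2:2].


Σ has 9 primitive collections:

  {1,3}:  v_{1} + v_{3} = 0 — sig = [2:]
  {5,6}:  v_{5} + v_{6} = 0 — sig = [2:]
  {1,4}:  v_{1} + v_{4} = v_{5} — sig = [2:1]
  {1,5}:  v_{1} + v_{5} = v_{2} — sig = [2:1]
  {2,3}:  v_{2} + v_{3} = v_{5} — sig = [2:1]
  {2,6}:  v_{2} + v_{6} = v_{1} — sig = [2:1]
  {3,5}:  v_{3} + v_{5} = v_{4} — sig = [2:1]
  {4,6}:  v_{4} + v_{6} = v_{3} — sig = [2:1]
  {2,4}:  v_{2} + v_{4} = 2·v_{5} — sig = [2:2]

so the primitive-relation signature multiset is
    |P|=2: 9 collections, coeffs (), (), (1), (1), (1), (1), (1), (1), (2)


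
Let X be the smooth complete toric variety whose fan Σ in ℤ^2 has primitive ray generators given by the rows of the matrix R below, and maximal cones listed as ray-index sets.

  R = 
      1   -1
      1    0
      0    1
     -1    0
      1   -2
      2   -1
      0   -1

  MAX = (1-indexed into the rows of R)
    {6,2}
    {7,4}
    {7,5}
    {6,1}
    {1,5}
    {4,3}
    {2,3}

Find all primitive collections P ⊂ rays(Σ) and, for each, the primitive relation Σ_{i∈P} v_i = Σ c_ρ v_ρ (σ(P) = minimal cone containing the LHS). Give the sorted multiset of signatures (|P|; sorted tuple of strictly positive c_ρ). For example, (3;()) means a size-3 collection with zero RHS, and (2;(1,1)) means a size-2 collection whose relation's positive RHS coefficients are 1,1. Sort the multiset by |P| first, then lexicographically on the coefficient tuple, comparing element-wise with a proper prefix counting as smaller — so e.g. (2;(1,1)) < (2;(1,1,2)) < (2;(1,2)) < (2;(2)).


Primitive collections (14):

  P={2,4}:  v_{2} + v_{4} = 0  →  sig = (2;())
  P={3,7}:  v_{3} + v_{7} = 0  →  sig = (2;())
  P={1,2}:  v_{1} + v_{2} = v_{6}  →  sig = (2;(1))
  P={1,3}:  v_{1} + v_{3} = v_{2}  →  sig = (2;(1))
  P={1,4}:  v_{1} + v_{4} = v_{7}  →  sig = (2;(1))
  P={1,7}:  v_{1} + v_{7} = v_{5}  →  sig = (2;(1))
  P={2,7}:  v_{2} + v_{7} = v_{1}  →  sig = (2;(1))
  P={3,5}:  v_{3} + v_{5} = v_{1}  →  sig = (2;(1))
  P={4,6}:  v_{4} + v_{6} = v_{1}  →  sig = (2;(1))
  P={2,5}:  v_{2} + v_{5} = 2·v_{1}  →  sig = (2;(2))
  P={3,6}:  v_{3} + v_{6} = 2·v_{2}  →  sig = (2;(2))
  P={4,5}:  v_{4} + v_{5} = 2·v_{7}  →  sig = (2;(2))
  P={6,7}:  v_{6} + v_{7} = 2·v_{1}  →  sig = (2;(2))
  P={5,6}:  v_{5} + v_{6} = 3·v_{1}  →  sig = (2;(3))

Hence PRS(X_Σ) =
{ (2;()) ×2,  (2;(1)) ×7,  (2;(2)) ×4,  (2;(3)) }


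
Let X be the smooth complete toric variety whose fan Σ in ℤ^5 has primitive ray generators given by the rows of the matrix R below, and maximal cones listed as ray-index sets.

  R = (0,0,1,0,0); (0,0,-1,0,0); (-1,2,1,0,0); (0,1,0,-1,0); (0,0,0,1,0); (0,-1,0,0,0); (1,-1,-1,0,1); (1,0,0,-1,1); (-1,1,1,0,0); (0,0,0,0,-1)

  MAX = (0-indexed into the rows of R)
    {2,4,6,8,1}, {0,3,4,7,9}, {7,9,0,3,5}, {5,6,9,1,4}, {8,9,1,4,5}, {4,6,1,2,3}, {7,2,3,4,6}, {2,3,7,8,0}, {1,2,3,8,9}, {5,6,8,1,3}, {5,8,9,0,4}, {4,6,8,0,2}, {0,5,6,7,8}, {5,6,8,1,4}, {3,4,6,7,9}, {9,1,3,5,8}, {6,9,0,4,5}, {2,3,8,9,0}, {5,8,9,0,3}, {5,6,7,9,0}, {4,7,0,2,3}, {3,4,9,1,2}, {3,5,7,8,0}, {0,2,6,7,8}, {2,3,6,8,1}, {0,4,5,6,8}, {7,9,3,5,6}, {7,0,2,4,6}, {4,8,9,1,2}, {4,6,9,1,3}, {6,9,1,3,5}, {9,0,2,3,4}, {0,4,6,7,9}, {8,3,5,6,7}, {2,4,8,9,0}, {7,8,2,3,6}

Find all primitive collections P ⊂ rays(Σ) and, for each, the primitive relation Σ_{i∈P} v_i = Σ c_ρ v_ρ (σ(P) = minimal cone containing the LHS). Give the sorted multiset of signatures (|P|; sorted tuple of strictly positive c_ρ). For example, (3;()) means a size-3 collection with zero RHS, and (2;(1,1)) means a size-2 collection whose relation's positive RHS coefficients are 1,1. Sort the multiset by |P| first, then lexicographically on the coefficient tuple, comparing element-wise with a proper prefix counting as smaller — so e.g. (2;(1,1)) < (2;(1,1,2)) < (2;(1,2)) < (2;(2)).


The 12 primitive collections of Σ (r=10, n=5):

  P = {0,1}:  v_{0} + v_{1} = 0 — sig = (2;())
  P = {2,5}:  v_{2} + v_{5} = v_{8} — sig = (2;(1))
  P = {1,7}:  v_{1} + v_{7} = v_{3} + v_{6} — sig = (2;(1,1))
  P = {3,4,5}:  v_{3} + v_{4} + v_{5} = 0 — sig = (3;())
  P = {6,8,9}:  v_{6} + v_{8} + v_{9} = 0 — sig = (3;())
  P = {0,3,6}:  v_{0} + v_{3} + v_{6} = v_{7} — sig = (3;(1))
  P = {3,4,8}:  v_{3} + v_{4} + v_{8} = v_{2} — sig = (3;(1))
  P = {2,6,9}:  v_{2} + v_{6} + v_{9} = v_{3} + v_{4} — sig = (3;(1,1))
  P = {4,5,7}:  v_{4} + v_{5} + v_{7} = v_{0} + v_{6} — sig = (3;(1,1))
  P = {7,8,9}:  v_{7} + v_{8} + v_{9} = v_{0} + v_{3} — sig = (3;(1,1))
  P = {4,7,8}:  v_{4} + v_{7} + v_{8} = v_{0} + v_{2} + v_{6} — sig = (3;(1,1,1))
  P = {2,7,9}:  v_{2} + v_{7} + v_{9} = v_{0} + 2·v_{3} + v_{4} — sig = (3;(1,1,2))

Signatures (|P|; sorted positive RHS coefficients), sorted:
    (2;())
    (2;(1))
    (2;(1,1))
    (3;())
    (3;())
    (3;(1))
    (3;(1))
    (3;(1,1))
    (3;(1,1))
    (3;(1,1))
    (3;(1,1,1))
    (3;(1,1,2))


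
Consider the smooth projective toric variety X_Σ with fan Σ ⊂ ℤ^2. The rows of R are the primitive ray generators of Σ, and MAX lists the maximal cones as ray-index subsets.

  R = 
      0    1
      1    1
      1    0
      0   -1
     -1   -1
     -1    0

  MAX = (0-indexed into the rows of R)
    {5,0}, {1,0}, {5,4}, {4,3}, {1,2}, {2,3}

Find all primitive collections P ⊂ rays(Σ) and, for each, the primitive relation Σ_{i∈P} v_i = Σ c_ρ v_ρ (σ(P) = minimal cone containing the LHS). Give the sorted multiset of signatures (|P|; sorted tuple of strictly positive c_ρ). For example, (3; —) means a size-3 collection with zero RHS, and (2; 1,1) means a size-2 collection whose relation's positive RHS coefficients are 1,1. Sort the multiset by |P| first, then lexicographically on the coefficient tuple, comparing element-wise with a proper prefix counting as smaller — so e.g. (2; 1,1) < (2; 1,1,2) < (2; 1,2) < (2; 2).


Primitive collections (9):

  P = {0,3}:  v_{0} + v_{3} = 0 ; sig = (2; —)
  P = {1,4}:  v_{1} + v_{4} = 0 ; sig = (2; —)
  P = {2,5}:  v_{2} + v_{5} = 0 ; sig = (2; —)
  P = {0,2}:  v_{0} + v_{2} = v_{1} ; sig = (2; 1)
  P = {0,4}:  v_{0} + v_{4} = v_{5} ; sig = (2; 1)
  P = {1,3}:  v_{1} + v_{3} = v_{2} ; sig = (2; 1)
  P = {1,5}:  v_{1} + v_{5} = v_{0} ; sig = (2; 1)
  P = {2,4}:  v_{2} + v_{4} = v_{3} ; sig = (2; 1)
  P = {3,5}:  v_{3} + v_{5} = v_{4} ; sig = (2; 1)

so the primitive-relation signature multiset is
    (2; —)
    (2; —)
    (2; —)
    (2; 1)
    (2; 1)
    (2; 1)
    (2; 1)
    (2; 1)
    (2; 1)


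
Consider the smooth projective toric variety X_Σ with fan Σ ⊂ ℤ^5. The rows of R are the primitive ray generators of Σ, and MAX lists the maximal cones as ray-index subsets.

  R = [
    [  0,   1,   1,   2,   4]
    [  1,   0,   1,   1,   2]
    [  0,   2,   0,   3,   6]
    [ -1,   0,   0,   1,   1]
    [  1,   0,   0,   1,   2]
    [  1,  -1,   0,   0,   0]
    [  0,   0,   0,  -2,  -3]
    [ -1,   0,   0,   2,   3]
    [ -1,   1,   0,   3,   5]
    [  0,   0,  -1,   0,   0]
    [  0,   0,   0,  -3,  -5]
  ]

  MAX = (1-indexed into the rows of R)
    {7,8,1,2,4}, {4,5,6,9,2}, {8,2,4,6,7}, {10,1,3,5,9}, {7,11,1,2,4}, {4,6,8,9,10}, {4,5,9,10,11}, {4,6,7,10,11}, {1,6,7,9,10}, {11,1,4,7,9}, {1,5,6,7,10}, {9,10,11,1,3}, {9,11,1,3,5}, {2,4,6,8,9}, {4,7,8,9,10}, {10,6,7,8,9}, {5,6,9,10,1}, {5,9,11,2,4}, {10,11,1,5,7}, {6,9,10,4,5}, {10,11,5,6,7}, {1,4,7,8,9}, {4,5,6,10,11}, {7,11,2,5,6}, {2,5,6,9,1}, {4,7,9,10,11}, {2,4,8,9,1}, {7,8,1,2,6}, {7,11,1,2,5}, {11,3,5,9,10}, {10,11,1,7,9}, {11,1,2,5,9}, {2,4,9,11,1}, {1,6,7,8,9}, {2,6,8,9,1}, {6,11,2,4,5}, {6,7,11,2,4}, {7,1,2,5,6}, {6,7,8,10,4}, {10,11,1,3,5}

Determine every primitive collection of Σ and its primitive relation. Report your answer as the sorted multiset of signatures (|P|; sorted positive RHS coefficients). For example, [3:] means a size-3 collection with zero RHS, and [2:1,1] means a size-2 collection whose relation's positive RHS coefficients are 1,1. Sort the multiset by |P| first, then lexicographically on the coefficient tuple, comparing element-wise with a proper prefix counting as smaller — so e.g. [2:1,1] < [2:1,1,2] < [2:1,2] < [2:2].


Δ(Σ) — 11 vertices, 19 min non-faces:

  {2,10}:  v_{2} + v_{10} = v_{5}  ⟹  sig = [2:1]
  {5,8}:  v_{5} + v_{8} = v_{6} + v_{9}  ⟹  sig = [2:1,1]
  {8,11}:  v_{8} + v_{11} = v_{4} + v_{7}  ⟹  sig = [2:1,1]
  {3,6}:  v_{3} + v_{6} = v_{1} + v_{5} + v_{10}  ⟹  sig = [2:1,1,1]
  {3,8}:  v_{3} + v_{8} = v_{1} + v_{9} + v_{10}  ⟹  sig = [2:1,1,1]
  {2,3}:  v_{2} + v_{3} = v_{1} + 2·v_{5} + v_{9} + v_{11}  ⟹  sig = [2:1,1,1,2]
  {3,4}:  v_{3} + v_{4} = v_{5} + 2·v_{9} + v_{11}  ⟹  sig = [2:1,1,2]
  {3,7}:  v_{3} + v_{7} = 2·v_{1} + 2·v_{10} + v_{11}  ⟹  sig = [2:1,2,2]
  {4,5,7}:  v_{4} + v_{5} + v_{7} = 0  ⟹  sig = [3:]
  {6,9,11}:  v_{6} + v_{9} + v_{11} = 0  ⟹  sig = [3:]
  {1,4,10}:  v_{1} + v_{4} + v_{10} = v_{9}  ⟹  sig = [3:1]
  {2,7,9}:  v_{2} + v_{7} + v_{9} = v_{1}  ⟹  sig = [3:1]
  {1,4,5}:  v_{1} + v_{4} + v_{5} = v_{2} + v_{9}  ⟹  sig = [3:1,1]
  {1,4,6}:  v_{1} + v_{4} + v_{6} = v_{2} + v_{8}  ⟹  sig = [3:1,1]
  {1,6,11}:  v_{1} + v_{6} + v_{11} = v_{2} + v_{7}  ⟹  sig = [3:1,1]
  {5,7,9}:  v_{5} + v_{7} + v_{9} = v_{1} + v_{10}  ⟹  sig = [3:1,1]
  {1,8,10}:  v_{1} + v_{8} + v_{10} = v_{6} + v_{7} + 2·v_{9}  ⟹  sig = [3:1,1,2]
  {4,6,7,9}:  v_{4} + v_{6} + v_{7} + v_{9} = v_{8}  ⟹  sig = [4:1]
  {1,5,9,10,11}:  v_{1} + v_{5} + v_{9} + v_{10} + v_{11} = v_{3}  ⟹  sig = [5:1]

Hence PRS(X_Σ) =
    |P|=2: 8 collections, coeffs (1), (1,1), (1,1), (1,1,1), (1,1,1), (1,1,1,2), (1,1,2), (1,2,2)
    |P|=3: 9 collections, coeffs (), (), (1), (1), (1,1), (1,1), (1,1), (1,1), (1,1,2)
    |P|=4: 1 collection, coeffs (1)
    |P|=5: 1 collection, coeffs (1)


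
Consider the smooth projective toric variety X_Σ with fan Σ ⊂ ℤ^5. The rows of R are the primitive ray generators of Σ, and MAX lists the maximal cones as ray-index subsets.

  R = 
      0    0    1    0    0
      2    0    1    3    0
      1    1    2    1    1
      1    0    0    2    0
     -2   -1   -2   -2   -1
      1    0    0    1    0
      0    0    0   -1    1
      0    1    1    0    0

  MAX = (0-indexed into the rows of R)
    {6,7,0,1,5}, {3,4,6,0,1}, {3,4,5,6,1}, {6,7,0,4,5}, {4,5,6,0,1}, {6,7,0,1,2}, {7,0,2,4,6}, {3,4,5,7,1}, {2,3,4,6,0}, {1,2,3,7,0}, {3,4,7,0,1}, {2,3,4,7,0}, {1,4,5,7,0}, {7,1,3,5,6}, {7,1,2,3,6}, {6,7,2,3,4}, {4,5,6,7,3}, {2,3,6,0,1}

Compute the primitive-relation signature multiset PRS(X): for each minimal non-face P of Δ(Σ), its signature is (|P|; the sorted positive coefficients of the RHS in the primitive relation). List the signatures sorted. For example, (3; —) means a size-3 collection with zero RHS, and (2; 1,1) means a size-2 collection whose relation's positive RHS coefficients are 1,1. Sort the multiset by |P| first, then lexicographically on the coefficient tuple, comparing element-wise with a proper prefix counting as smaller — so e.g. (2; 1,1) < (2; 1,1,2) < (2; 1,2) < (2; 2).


Σ has 5 primitive collections:

  {2,5}:  v_{2} + v_{5} = v_{1} + v_{6} + v_{7}  ⟹  sig = (2; 1,1,1)
  {0,3,5}:  v_{0} + v_{3} + v_{5} = v_{1}  ⟹  sig = (3; 1)
  {1,2,4}:  v_{1} + v_{2} + v_{4} = v_{0} + v_{3}  ⟹  sig = (3; 1,1)
  {1,4,6,7}:  v_{1} + v_{4} + v_{6} + v_{7} = 0  ⟹  sig = (4; —)
  {0,3,6,7}:  v_{0} + v_{3} + v_{6} + v_{7} = v_{2}  ⟹  sig = (4; 1)

Sorted signature multiset PRS(X):
[(2; 1,1,1), (3; 1), (3; 1,1), (4; —), (4; 1)]


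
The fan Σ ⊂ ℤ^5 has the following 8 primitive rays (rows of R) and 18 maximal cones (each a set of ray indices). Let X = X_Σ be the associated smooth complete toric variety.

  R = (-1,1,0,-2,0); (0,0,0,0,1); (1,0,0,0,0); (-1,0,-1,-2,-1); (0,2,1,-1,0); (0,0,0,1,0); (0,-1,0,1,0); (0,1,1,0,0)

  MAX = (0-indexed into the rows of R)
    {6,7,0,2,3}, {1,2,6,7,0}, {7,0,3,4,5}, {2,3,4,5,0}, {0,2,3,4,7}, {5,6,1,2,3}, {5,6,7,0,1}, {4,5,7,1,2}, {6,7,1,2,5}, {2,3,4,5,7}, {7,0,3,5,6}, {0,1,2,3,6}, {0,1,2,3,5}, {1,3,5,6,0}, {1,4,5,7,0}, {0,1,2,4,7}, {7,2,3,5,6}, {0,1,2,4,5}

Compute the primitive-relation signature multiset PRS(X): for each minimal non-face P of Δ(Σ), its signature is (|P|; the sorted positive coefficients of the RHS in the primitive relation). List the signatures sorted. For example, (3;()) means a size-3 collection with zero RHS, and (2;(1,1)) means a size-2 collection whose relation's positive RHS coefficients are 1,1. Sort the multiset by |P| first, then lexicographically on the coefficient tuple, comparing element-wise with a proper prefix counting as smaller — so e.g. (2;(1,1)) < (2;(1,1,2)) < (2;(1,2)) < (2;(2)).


The 5 primitive collections of Σ (r=8, n=5):

  {4,6}:  v_{4} + v_{6} = v_{7}  ⟹  sig = (2;(1))
  {1,3,7}:  v_{1} + v_{3} + v_{7} = v_{0}  ⟹  sig = (3;(1))
  {1,3,4}:  v_{1} + v_{3} + v_{4} = 2·v_{0} + v_{2} + v_{5}  ⟹  sig = (3;(1,1,2))
  {0,2,5,6}:  v_{0} + v_{2} + v_{5} + v_{6} = 0  ⟹  sig = (4;())
  {0,2,5,7}:  v_{0} + v_{2} + v_{5} + v_{7} = v_{4}  ⟹  sig = (4;(1))

so the primitive-relation signature multiset is
[(2;(1)), (3;(1)), (3;(1,1,2)), (4;()), (4;(1))]


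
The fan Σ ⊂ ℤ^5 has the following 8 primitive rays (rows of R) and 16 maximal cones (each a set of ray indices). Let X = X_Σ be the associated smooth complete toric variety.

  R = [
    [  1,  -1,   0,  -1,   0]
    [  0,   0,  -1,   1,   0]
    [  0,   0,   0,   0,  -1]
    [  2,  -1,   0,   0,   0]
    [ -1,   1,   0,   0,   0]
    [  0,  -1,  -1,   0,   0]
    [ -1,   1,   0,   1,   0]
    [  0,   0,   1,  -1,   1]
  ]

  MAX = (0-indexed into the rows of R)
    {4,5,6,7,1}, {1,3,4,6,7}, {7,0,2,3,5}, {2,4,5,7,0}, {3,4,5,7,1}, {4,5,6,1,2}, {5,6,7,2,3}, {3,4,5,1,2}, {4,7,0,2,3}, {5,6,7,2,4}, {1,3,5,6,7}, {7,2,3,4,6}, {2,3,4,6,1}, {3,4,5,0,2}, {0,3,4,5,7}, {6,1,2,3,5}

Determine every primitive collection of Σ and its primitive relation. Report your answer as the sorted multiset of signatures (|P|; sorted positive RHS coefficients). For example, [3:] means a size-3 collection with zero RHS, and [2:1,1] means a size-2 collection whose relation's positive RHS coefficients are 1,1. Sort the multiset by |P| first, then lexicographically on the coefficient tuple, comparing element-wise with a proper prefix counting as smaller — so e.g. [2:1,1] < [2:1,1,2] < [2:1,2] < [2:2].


Minimal non-faces — 5 found among 8 rays, 16 max cones:

  P={0,6}:  v_{0} + v_{6} = 0  ⇒ sig = [2:]
  P={0,1}:  v_{0} + v_{1} = v_{3} + v_{4} + v_{5}  ⇒ sig = [2:1,1,1]
  P={1,2,7}:  v_{1} + v_{2} + v_{7} = 0  ⇒ sig = [3:]
  P={3,4,5,6}:  v_{3} + v_{4} + v_{5} + v_{6} = v_{1}  ⇒ sig = [4:1]
  P={2,3,4,5,7}:  v_{2} + v_{3} + v_{4} + v_{5} + v_{7} = v_{0}  ⇒ sig = [5:1]

so the primitive-relation signature multiset is
    [2:]
    [2:1,1,1]
    [3:]
    [4:1]
    [5:1]


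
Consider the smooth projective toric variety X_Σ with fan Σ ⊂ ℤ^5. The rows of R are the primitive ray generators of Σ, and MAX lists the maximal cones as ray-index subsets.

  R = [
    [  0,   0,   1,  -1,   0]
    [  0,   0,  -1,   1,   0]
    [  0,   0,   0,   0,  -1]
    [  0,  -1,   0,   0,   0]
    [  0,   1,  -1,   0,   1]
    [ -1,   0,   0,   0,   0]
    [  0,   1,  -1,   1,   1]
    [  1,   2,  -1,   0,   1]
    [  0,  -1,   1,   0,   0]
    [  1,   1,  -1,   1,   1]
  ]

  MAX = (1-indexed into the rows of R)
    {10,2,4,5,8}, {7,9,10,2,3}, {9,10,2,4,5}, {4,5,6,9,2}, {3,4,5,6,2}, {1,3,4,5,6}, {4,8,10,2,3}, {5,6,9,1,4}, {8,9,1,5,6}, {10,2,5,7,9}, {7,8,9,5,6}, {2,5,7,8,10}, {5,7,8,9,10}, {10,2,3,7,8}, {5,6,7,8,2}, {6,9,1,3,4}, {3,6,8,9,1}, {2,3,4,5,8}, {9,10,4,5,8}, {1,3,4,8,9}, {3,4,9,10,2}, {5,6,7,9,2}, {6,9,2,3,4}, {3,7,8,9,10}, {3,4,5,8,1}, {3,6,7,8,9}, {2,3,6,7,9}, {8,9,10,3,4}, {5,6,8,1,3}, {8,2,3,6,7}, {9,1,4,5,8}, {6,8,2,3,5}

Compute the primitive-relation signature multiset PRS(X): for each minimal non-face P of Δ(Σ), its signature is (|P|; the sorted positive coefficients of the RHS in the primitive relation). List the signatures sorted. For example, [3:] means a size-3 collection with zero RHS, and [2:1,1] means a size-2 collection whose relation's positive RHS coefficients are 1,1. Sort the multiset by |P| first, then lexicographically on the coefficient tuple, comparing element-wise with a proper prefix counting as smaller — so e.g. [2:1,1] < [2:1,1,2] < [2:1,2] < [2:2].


Δ(Σ) — 10 vertices, 10 min non-faces:

  • {1,2}:  v_{1} + v_{2} = 0  ⇒ sig = [2:]
  • {6,10}:  v_{6} + v_{10} = v_{7}  ⇒ sig = [2:1]
  • {1,10}:  v_{1} + v_{10} = v_{8} + v_{9}  ⇒ sig = [2:1,1]
  • {1,7}:  v_{1} + v_{7} = v_{6} + v_{8} + v_{9}  ⇒ sig = [2:1,1,1]
  • {4,7}:  v_{4} + v_{7} = v_{2} + v_{5} + v_{9}  ⇒ sig = [2:1,1,1]
  • {3,5,9}:  v_{3} + v_{5} + v_{9} = 0  ⇒ sig = [3:]
  • {2,8,9}:  v_{2} + v_{8} + v_{9} = v_{10}  ⇒ sig = [3:1]
  • {4,6,8}:  v_{4} + v_{6} + v_{8} = v_{5}  ⇒ sig = [3:1]
  • {3,5,10}:  v_{3} + v_{5} + v_{10} = v_{2} + v_{8}  ⇒ sig = [3:1,1]
  • {3,5,7}:  v_{3} + v_{5} + v_{7} = v_{2} + v_{6} + v_{8}  ⇒ sig = [3:1,1,1]

Signatures (|P|; sorted positive RHS coefficients), sorted:
{ [2:],  [2:1],  [2:1,1],  [2:1,1,1] ×2,  [3:],  [3:1] ×2,  [3:1,1],  [3:1,1,1] }


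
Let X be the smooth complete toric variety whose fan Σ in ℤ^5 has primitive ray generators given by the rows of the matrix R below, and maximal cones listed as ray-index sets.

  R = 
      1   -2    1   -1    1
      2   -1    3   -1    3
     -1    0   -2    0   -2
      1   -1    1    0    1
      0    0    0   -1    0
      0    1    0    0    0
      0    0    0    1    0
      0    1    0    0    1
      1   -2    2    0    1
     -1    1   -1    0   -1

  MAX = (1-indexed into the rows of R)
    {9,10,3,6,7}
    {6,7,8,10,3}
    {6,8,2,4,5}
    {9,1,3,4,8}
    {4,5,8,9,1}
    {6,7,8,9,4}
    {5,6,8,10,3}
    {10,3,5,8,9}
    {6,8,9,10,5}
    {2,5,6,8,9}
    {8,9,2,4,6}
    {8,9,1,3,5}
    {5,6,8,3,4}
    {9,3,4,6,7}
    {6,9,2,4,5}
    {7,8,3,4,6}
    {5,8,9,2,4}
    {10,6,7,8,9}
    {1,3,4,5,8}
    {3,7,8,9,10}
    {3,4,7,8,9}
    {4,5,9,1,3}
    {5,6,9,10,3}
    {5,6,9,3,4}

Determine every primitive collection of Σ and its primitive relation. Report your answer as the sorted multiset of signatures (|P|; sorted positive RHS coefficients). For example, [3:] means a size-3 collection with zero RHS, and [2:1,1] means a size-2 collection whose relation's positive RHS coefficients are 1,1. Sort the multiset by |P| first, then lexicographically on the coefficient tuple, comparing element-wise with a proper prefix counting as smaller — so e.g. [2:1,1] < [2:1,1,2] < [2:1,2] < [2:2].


|primitive collections| = 12. Relations:

  • {4,10}:  v_{4} + v_{10} = 0 ; sig = [2:]
  • {5,7}:  v_{5} + v_{7} = 0 ; sig = [2:]
  • {1,6}:  v_{1} + v_{6} = v_{4} + v_{5} ; sig = [2:1,1]
  • {2,3}:  v_{2} + v_{3} = v_{4} + v_{5} ; sig = [2:1,1]
  • {1,7}:  v_{1} + v_{7} = v_{3} + v_{4} + v_{8} + v_{9} ; sig = [2:1,1,1,1]
  • {1,10}:  v_{1} + v_{10} = v_{3} + v_{5} + v_{8} + v_{9} ; sig = [2:1,1,1,1]
  • {2,7}:  v_{2} + v_{7} = v_{4} + v_{6} + v_{8} + v_{9} ; sig = [2:1,1,1,1]
  • {2,10}:  v_{2} + v_{10} = v_{5} + v_{6} + v_{8} + v_{9} ; sig = [2:1,1,1,1]
  • {1,2}:  v_{1} + v_{2} = 2·v_{4} + 2·v_{5} + v_{8} + v_{9} ; sig = [2:1,1,2,2]
  • {3,6,8,9}:  v_{3} + v_{6} + v_{8} + v_{9} = 0 ; sig = [4:]
  • {3,4,5,8,9}:  v_{3} + v_{4} + v_{5} + v_{8} + v_{9} = v_{1} ; sig = [5:1]
  • {4,5,6,8,9}:  v_{4} + v_{5} + v_{6} + v_{8} + v_{9} = v_{2} ; sig = [5:1]

Signatures (|P|; sorted positive RHS coefficients), sorted:
    [2:]
    [2:]
    [2:1,1]
    [2:1,1]
    [2:1,1,1,1]
    [2:1,1,1,1]
    [2:1,1,1,1]
    [2:1,1,1,1]
    [2:1,1,2,2]
    [4:]
    [5:1]
    [5:1]


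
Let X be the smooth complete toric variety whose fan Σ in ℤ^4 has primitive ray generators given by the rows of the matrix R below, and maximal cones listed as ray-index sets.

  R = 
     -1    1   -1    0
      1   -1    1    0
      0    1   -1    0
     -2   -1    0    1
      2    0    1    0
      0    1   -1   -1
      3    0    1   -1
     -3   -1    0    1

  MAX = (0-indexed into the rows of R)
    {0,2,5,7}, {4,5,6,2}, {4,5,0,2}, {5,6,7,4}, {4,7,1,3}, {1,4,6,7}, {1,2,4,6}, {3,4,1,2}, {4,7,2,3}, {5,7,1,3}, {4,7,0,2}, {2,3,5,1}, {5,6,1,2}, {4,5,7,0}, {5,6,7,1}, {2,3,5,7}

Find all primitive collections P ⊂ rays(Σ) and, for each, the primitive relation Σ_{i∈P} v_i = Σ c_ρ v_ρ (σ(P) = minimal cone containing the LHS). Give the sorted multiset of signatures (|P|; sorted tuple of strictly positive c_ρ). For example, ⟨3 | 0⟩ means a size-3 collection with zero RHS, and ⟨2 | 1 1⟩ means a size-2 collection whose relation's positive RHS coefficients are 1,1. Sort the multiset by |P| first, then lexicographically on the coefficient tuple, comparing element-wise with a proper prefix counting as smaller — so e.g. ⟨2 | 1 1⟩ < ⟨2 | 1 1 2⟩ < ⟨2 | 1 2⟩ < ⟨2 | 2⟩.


Minimal non-faces — 9 found among 8 rays, 16 max cones:

  • {0,1}:  v_{0} + v_{1} = 0  ⟹  sig = ⟨2 | 0⟩
  • {3,6}:  v_{3} + v_{6} = v_{1}  ⟹  sig = ⟨2 | 1⟩
  • {0,3}:  v_{0} + v_{3} = v_{2} + v_{7}  ⟹  sig = ⟨2 | 1 1⟩
  • {0,6}:  v_{0} + v_{6} = v_{4} + v_{5}  ⟹  sig = ⟨2 | 1 1⟩
  • {2,6,7}:  v_{2} + v_{6} + v_{7} = 0  ⟹  sig = ⟨3 | 0⟩
  • {3,4,5}:  v_{3} + v_{4} + v_{5} = 0  ⟹  sig = ⟨3 | 0⟩
  • {1,2,7}:  v_{1} + v_{2} + v_{7} = v_{3}  ⟹  sig = ⟨3 | 1⟩
  • {1,4,5}:  v_{1} + v_{4} + v_{5} = v_{6}  ⟹  sig = ⟨3 | 1⟩
  • {2,4,5,7}:  v_{2} + v_{4} + v_{5} + v_{7} = v_{0}  ⟹  sig = ⟨4 | 1⟩

Signatures (|P|; sorted positive RHS coefficients), sorted:
{ ⟨2 | 0⟩,  ⟨2 | 1⟩,  ⟨2 | 1 1⟩ ×2,  ⟨3 | 0⟩ ×2,  ⟨3 | 1⟩ ×2,  ⟨4 | 1⟩ }


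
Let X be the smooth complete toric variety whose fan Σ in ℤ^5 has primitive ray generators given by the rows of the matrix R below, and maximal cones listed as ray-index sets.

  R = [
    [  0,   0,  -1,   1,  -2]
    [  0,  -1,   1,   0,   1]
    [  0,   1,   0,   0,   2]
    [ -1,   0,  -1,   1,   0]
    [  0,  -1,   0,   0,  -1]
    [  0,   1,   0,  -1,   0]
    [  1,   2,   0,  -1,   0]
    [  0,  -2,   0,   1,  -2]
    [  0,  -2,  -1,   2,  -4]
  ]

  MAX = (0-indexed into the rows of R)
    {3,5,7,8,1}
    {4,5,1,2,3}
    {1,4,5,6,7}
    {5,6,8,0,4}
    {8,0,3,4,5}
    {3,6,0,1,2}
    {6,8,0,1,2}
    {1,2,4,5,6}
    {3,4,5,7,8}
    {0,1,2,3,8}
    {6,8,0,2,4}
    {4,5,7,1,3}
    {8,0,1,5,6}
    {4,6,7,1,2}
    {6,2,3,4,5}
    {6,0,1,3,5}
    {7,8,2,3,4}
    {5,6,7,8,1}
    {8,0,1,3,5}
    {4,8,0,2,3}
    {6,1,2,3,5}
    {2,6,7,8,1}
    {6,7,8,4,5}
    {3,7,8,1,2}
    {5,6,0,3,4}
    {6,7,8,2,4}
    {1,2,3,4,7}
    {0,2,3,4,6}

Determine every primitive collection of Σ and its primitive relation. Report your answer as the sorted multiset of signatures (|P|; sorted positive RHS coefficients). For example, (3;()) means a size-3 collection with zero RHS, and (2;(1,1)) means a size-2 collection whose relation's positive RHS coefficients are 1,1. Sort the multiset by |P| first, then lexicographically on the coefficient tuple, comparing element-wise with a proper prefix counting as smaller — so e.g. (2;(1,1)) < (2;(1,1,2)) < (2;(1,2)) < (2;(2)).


Minimal non-faces — 9 found among 9 rays, 28 max cones:

  {0,7}:  v_{0} + v_{7} = v_{8} ; sig = (2;(1))
  {2,5,7}:  v_{2} + v_{5} + v_{7} = 0 ; sig = (3;())
  {0,1,4}:  v_{0} + v_{1} + v_{4} = v_{7} ; sig = (3;(1))
  {2,5,8}:  v_{2} + v_{5} + v_{8} = v_{0} ; sig = (3;(1))
  {3,6,7}:  v_{3} + v_{6} + v_{7} = v_{0} ; sig = (3;(1))
  {0,2,5}:  v_{0} + v_{2} + v_{5} = v_{3} + v_{6} ; sig = (3;(1,1))
  {1,4,8}:  v_{1} + v_{4} + v_{8} = 2·v_{7} ; sig = (3;(2))
  {3,6,8}:  v_{3} + v_{6} + v_{8} = 2·v_{0} ; sig = (3;(2))
  {1,3,4,6}:  v_{1} + v_{3} + v_{4} + v_{6} = 0 ; sig = (4;())

Signatures (|P|; sorted positive RHS coefficients), sorted:
    |P|=2: 1 collection, coeffs (1)
    |P|=3: 7 collections, coeffs (), (1), (1), (1), (1,1), (2), (2)
    |P|=4: 1 collection, coeffs ()


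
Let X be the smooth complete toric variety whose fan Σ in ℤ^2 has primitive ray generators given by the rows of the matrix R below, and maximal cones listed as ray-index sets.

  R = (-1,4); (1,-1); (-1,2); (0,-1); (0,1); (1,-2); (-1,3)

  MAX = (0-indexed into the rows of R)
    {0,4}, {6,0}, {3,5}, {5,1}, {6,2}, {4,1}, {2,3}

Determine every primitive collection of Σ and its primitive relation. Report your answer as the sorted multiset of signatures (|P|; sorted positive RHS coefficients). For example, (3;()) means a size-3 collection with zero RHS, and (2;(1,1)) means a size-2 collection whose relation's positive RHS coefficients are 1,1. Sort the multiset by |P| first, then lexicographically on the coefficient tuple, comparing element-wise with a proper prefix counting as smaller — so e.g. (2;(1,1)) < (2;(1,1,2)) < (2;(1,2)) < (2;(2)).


14 collections generate NE(X_Σ); each relation:

  P={2,5}:  v_{2} + v_{5} = 0 — sig = (2;())
  P={3,4}:  v_{3} + v_{4} = 0 — sig = (2;())
  P={0,3}:  v_{0} + v_{3} = v_{6} — sig = (2;(1))
  P={1,2}:  v_{1} + v_{2} = v_{4} — sig = (2;(1))
  P={1,3}:  v_{1} + v_{3} = v_{5} — sig = (2;(1))
  P={2,4}:  v_{2} + v_{4} = v_{6} — sig = (2;(1))
  P={3,6}:  v_{3} + v_{6} = v_{2} — sig = (2;(1))
  P={4,5}:  v_{4} + v_{5} = v_{1} — sig = (2;(1))
  P={4,6}:  v_{4} + v_{6} = v_{0} — sig = (2;(1))
  P={5,6}:  v_{5} + v_{6} = v_{4} — sig = (2;(1))
  P={0,2}:  v_{0} + v_{2} = 2·v_{6} — sig = (2;(2))
  P={0,5}:  v_{0} + v_{5} = 2·v_{4} — sig = (2;(2))
  P={1,6}:  v_{1} + v_{6} = 2·v_{4} — sig = (2;(2))
  P={0,1}:  v_{0} + v_{1} = 3·v_{4} — sig = (2;(3))

so the primitive-relation signature multiset is
    (2;())
    (2;())
    (2;(1))
    (2;(1))
    (2;(1))
    (2;(1))
    (2;(1))
    (2;(1))
    (2;(1))
    (2;(1))
    (2;(2))
    (2;(2))
    (2;(2))
    (2;(3))


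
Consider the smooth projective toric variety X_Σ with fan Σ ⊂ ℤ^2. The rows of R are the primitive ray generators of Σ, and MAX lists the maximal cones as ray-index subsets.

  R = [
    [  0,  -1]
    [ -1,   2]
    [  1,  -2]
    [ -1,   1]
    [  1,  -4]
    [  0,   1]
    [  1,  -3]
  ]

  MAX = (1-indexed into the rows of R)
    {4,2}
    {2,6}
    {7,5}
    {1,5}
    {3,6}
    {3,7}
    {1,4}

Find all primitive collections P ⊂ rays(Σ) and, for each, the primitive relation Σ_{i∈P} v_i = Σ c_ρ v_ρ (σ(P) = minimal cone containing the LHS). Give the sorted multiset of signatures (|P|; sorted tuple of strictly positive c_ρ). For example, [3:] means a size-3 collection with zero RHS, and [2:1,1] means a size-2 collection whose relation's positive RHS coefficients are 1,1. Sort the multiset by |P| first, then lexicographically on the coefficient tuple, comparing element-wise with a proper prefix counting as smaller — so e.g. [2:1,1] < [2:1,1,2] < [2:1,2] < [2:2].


|primitive collections| = 14. Relations:

  {1,6}:  v_{1} + v_{6} = 0 — sig = [2:]
  {2,3}:  v_{2} + v_{3} = 0 — sig = [2:]
  {1,2}:  v_{1} + v_{2} = v_{4} — sig = [2:1]
  {1,3}:  v_{1} + v_{3} = v_{7} — sig = [2:1]
  {1,7}:  v_{1} + v_{7} = v_{5} — sig = [2:1]
  {2,7}:  v_{2} + v_{7} = v_{1} — sig = [2:1]
  {3,4}:  v_{3} + v_{4} = v_{1} — sig = [2:1]
  {4,6}:  v_{4} + v_{6} = v_{2} — sig = [2:1]
  {5,6}:  v_{5} + v_{6} = v_{7} — sig = [2:1]
  {6,7}:  v_{6} + v_{7} = v_{3} — sig = [2:1]
  {2,5}:  v_{2} + v_{5} = 2·v_{1} — sig = [2:2]
  {3,5}:  v_{3} + v_{5} = 2·v_{7} — sig = [2:2]
  {4,7}:  v_{4} + v_{7} = 2·v_{1} — sig = [2:2]
  {4,5}:  v_{4} + v_{5} = 3·v_{1} — sig = [2:3]

Hence PRS(X_Σ) =
    |P|=2: 14 collections, coeffs (), (), (1), (1), (1), (1), (1), (1), (1), (1), (2), (2), (2), (3)


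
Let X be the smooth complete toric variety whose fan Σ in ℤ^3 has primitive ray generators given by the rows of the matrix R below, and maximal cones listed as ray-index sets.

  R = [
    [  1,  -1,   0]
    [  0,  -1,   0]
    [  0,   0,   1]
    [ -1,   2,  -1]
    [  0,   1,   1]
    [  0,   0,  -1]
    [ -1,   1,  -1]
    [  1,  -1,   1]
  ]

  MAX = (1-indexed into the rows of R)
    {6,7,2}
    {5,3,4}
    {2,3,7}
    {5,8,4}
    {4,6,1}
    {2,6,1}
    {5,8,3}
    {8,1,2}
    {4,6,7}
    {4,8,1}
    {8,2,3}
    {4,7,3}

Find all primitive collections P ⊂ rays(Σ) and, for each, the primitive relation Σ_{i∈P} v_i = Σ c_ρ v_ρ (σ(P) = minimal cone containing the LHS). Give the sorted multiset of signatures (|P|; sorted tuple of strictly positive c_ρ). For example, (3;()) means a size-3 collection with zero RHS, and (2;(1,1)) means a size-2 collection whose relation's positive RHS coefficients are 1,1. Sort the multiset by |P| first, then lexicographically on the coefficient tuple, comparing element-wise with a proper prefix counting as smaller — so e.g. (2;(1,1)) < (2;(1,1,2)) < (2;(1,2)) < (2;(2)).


Primitive collections (11):

  {3,6}:  v_{3} + v_{6} = 0  ⇒ sig = (2;())
  {7,8}:  v_{7} + v_{8} = 0  ⇒ sig = (2;())
  {1,3}:  v_{1} + v_{3} = v_{8}  ⇒ sig = (2;(1))
  {1,7}:  v_{1} + v_{7} = v_{6}  ⇒ sig = (2;(1))
  {2,4}:  v_{2} + v_{4} = v_{7}  ⇒ sig = (2;(1))
  {2,5}:  v_{2} + v_{5} = v_{3}  ⇒ sig = (2;(1))
  {6,8}:  v_{6} + v_{8} = v_{1}  ⇒ sig = (2;(1))
  {5,6}:  v_{5} + v_{6} = v_{4} + v_{8}  ⇒ sig = (2;(1,1))
  {5,7}:  v_{5} + v_{7} = v_{3} + v_{4}  ⇒ sig = (2;(1,1))
  {1,5}:  v_{1} + v_{5} = v_{4} + 2·v_{8}  ⇒ sig = (2;(1,2))
  {3,4,8}:  v_{3} + v_{4} + v_{8} = v_{5}  ⇒ sig = (3;(1))

Sorted signature multiset PRS(X):
[(2;()), (2;()), (2;(1)), (2;(1)), (2;(1)), (2;(1)), (2;(1)), (2;(1,1)), (2;(1,1)), (2;(1,2)), (3;(1))]


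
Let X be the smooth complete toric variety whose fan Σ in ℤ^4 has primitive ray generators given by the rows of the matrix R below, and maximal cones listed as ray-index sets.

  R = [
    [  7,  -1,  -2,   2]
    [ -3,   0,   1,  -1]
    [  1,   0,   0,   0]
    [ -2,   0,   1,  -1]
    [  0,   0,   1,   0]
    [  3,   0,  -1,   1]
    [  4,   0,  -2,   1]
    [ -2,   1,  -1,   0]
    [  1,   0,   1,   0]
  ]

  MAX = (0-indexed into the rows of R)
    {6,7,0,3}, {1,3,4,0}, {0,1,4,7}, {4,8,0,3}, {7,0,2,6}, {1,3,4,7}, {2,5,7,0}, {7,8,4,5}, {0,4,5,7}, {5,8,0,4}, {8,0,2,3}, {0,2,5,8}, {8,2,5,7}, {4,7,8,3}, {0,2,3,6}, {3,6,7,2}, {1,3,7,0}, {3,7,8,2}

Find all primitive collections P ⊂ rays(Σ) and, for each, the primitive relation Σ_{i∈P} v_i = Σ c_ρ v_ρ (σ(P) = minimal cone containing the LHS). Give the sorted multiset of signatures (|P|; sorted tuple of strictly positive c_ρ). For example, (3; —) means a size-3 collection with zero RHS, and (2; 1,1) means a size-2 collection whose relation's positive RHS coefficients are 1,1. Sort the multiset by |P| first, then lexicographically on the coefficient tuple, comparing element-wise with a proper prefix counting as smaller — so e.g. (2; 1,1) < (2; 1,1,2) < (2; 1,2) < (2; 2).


|primitive collections| = 12. Relations:

  P = {1,5}:  v_{1} + v_{5} = 0  so sig = (2; —)
  P = {1,2}:  v_{1} + v_{2} = v_{3}  so sig = (2; 1)
  P = {2,4}:  v_{2} + v_{4} = v_{8}  so sig = (2; 1)
  P = {3,5}:  v_{3} + v_{5} = v_{2}  so sig = (2; 1)
  P = {1,8}:  v_{1} + v_{8} = v_{3} + v_{4}  so sig = (2; 1,1)
  P = {4,6}:  v_{4} + v_{6} = v_{2} + v_{5}  so sig = (2; 1,1)
  P = {1,6}:  v_{1} + v_{6} = v_{0} + 2·v_{3} + v_{7}  so sig = (2; 1,1,2)
  P = {5,6}:  v_{5} + v_{6} = v_{0} + 2·v_{2} + v_{7}  so sig = (2; 1,1,2)
  P = {6,8}:  v_{6} + v_{8} = 2·v_{2} + v_{5}  so sig = (2; 1,2)
  P = {0,7,8}:  v_{0} + v_{7} + v_{8} = 2·v_{5}  so sig = (3; 2)
  P = {0,2,3,7}:  v_{0} + v_{2} + v_{3} + v_{7} = v_{6}  so sig = (4; 1)
  P = {0,3,4,7}:  v_{0} + v_{3} + v_{4} + v_{7} = v_{5}  so sig = (4; 1)

Hence PRS(X_Σ) =
[(2; —), (2; 1), (2; 1), (2; 1), (2; 1,1), (2; 1,1), (2; 1,1,2), (2; 1,1,2), (2; 1,2), (3; 2), (4; 1), (4; 1)]


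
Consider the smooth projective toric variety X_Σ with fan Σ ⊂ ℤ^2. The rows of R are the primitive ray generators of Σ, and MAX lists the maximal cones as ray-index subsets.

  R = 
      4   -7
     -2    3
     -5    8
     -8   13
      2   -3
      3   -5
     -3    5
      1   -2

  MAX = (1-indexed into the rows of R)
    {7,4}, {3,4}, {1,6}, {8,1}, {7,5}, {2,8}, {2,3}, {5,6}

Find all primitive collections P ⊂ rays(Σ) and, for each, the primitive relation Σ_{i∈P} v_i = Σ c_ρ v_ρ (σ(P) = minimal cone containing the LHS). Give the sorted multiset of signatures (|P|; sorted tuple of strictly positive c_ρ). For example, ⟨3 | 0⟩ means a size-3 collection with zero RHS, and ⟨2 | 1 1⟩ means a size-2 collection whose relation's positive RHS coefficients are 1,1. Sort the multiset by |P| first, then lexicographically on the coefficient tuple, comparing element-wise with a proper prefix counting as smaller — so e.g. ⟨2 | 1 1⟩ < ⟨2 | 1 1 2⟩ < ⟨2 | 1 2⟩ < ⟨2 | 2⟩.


Σ has 20 primitive collections:

  P={2,5}:  v_{2} + v_{5} = 0  ⟹  sig = ⟨2 | 0⟩
  P={6,7}:  v_{6} + v_{7} = 0  ⟹  sig = ⟨2 | 0⟩
  P={1,7}:  v_{1} + v_{7} = v_{8}  ⟹  sig = ⟨2 | 1⟩
  P={2,6}:  v_{2} + v_{6} = v_{8}  ⟹  sig = ⟨2 | 1⟩
  P={2,7}:  v_{2} + v_{7} = v_{3}  ⟹  sig = ⟨2 | 1⟩
  P={3,5}:  v_{3} + v_{5} = v_{7}  ⟹  sig = ⟨2 | 1⟩
  P={3,6}:  v_{3} + v_{6} = v_{2}  ⟹  sig = ⟨2 | 1⟩
  P={3,7}:  v_{3} + v_{7} = v_{4}  ⟹  sig = ⟨2 | 1⟩
  P={4,6}:  v_{4} + v_{6} = v_{3}  ⟹  sig = ⟨2 | 1⟩
  P={5,8}:  v_{5} + v_{8} = v_{6}  ⟹  sig = ⟨2 | 1⟩
  P={6,8}:  v_{6} + v_{8} = v_{1}  ⟹  sig = ⟨2 | 1⟩
  P={7,8}:  v_{7} + v_{8} = v_{2}  ⟹  sig = ⟨2 | 1⟩
  P={1,3}:  v_{1} + v_{3} = v_{2} + v_{8}  ⟹  sig = ⟨2 | 1 1⟩
  P={4,8}:  v_{4} + v_{8} = v_{2} + v_{3}  ⟹  sig = ⟨2 | 1 1⟩
  P={1,2}:  v_{1} + v_{2} = 2·v_{8}  ⟹  sig = ⟨2 | 2⟩
  P={1,4}:  v_{1} + v_{4} = 2·v_{2}  ⟹  sig = ⟨2 | 2⟩
  P={1,5}:  v_{1} + v_{5} = 2·v_{6}  ⟹  sig = ⟨2 | 2⟩
  P={2,4}:  v_{2} + v_{4} = 2·v_{3}  ⟹  sig = ⟨2 | 2⟩
  P={3,8}:  v_{3} + v_{8} = 2·v_{2}  ⟹  sig = ⟨2 | 2⟩
  P={4,5}:  v_{4} + v_{5} = 2·v_{7}  ⟹  sig = ⟨2 | 2⟩

so the primitive-relation signature multiset is
[⟨2 | 0⟩, ⟨2 | 0⟩, ⟨2 | 1⟩, ⟨2 | 1⟩, ⟨2 | 1⟩, ⟨2 | 1⟩, ⟨2 | 1⟩, ⟨2 | 1⟩, ⟨2 | 1⟩, ⟨2 | 1⟩, ⟨2 | 1⟩, ⟨2 | 1⟩, ⟨2 | 1 1⟩, ⟨2 | 1 1⟩, ⟨2 | 2⟩, ⟨2 | 2⟩, ⟨2 | 2⟩, ⟨2 | 2⟩, ⟨2 | 2⟩, ⟨2 | 2⟩]


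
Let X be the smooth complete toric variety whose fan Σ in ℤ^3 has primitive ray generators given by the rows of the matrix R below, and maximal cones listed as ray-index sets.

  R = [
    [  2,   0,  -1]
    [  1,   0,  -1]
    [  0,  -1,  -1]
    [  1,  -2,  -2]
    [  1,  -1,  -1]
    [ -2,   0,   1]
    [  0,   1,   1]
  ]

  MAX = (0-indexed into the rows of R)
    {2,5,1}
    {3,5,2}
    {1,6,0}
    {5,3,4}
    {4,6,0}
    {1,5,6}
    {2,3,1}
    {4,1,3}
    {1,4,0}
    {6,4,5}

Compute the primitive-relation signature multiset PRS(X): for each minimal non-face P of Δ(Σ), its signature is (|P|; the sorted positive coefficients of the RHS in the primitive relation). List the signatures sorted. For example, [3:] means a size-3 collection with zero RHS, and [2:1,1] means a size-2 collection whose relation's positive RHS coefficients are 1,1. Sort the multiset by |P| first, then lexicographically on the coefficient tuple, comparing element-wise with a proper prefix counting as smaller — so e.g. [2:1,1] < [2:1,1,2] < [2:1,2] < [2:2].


9 collections generate NE(X_Σ); each relation:

  {0,5}:  v_{0} + v_{5} = 0  ⇒ sig = [2:]
  {2,6}:  v_{2} + v_{6} = 0  ⇒ sig = [2:]
  {2,4}:  v_{2} + v_{4} = v_{3}  ⇒ sig = [2:1]
  {3,6}:  v_{3} + v_{6} = v_{4}  ⇒ sig = [2:1]
  {0,2}:  v_{0} + v_{2} = v_{1} + v_{4}  ⇒ sig = [2:1,1]
  {0,3}:  v_{0} + v_{3} = v_{1} + 2·v_{4}  ⇒ sig = [2:1,2]
  {1,4,5}:  v_{1} + v_{4} + v_{5} = v_{2}  ⇒ sig = [3:1]
  {1,4,6}:  v_{1} + v_{4} + v_{6} = v_{0}  ⇒ sig = [3:1]
  {1,3,5}:  v_{1} + v_{3} + v_{5} = 2·v_{2}  ⇒ sig = [3:2]

Hence PRS(X_Σ) =
    [2:]
    [2:]
    [2:1]
    [2:1]
    [2:1,1]
    [2:1,2]
    [3:1]
    [3:1]
    [3:2]


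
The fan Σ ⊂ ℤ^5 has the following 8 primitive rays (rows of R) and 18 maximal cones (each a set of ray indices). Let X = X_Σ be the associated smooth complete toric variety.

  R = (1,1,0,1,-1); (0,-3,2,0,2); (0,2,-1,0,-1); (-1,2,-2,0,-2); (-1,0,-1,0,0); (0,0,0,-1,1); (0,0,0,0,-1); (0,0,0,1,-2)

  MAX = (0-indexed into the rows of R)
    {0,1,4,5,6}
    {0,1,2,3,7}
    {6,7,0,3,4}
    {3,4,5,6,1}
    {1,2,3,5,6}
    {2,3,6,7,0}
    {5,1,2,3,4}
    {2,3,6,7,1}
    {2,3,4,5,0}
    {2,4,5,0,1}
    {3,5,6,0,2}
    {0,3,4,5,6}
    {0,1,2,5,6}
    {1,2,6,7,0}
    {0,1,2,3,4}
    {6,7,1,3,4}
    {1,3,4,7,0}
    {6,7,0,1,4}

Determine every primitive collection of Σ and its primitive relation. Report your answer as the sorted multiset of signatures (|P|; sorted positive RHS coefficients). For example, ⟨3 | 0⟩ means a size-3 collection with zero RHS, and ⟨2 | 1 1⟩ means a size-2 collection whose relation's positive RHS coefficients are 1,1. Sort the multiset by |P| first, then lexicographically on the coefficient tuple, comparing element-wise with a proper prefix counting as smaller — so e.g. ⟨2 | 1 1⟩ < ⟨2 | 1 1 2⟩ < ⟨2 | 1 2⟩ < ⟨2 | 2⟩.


The 5 primitive collections of Σ (r=8, n=5):

  P={5,7}:  v_{5} + v_{7} = v_{6}  ⇒ sig = ⟨2 | 1⟩
  P={2,4,6}:  v_{2} + v_{4} + v_{6} = v_{3}  ⇒ sig = ⟨3 | 1⟩
  P={2,4,7}:  v_{2} + v_{4} + v_{7} = v_{0} + v_{1} + 2·v_{3}  ⇒ sig = ⟨3 | 1 1 2⟩
  P={0,1,3,5}:  v_{0} + v_{1} + v_{3} + v_{5} = 0  ⇒ sig = ⟨4 | 0⟩
  P={0,1,3,6}:  v_{0} + v_{1} + v_{3} + v_{6} = v_{7}  ⇒ sig = ⟨4 | 1⟩

Signatures (|P|; sorted positive RHS coefficients), sorted:
{ ⟨2 | 1⟩,  ⟨3 | 1⟩,  ⟨3 | 1 1 2⟩,  ⟨4 | 0⟩,  ⟨4 | 1⟩ }


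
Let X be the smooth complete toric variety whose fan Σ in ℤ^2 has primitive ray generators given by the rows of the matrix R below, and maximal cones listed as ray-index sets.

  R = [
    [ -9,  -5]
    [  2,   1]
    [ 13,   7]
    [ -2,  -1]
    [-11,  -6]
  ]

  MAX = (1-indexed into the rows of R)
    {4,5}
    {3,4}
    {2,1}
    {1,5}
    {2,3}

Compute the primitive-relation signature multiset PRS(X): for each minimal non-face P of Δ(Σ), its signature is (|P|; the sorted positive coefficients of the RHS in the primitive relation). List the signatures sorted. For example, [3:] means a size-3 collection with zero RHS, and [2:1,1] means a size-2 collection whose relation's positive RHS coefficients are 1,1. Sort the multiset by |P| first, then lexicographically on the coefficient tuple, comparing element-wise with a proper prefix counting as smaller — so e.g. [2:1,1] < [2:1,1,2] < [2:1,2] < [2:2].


Σ has 5 primitive collections:

  • {2,4}:  v_{2} + v_{4} = 0  ⟹  sig = [2:]
  • {1,4}:  v_{1} + v_{4} = v_{5}  ⟹  sig = [2:1]
  • {2,5}:  v_{2} + v_{5} = v_{1}  ⟹  sig = [2:1]
  • {3,5}:  v_{3} + v_{5} = v_{2}  ⟹  sig = [2:1]
  • {1,3}:  v_{1} + v_{3} = 2·v_{2}  ⟹  sig = [2:2]

Hence PRS(X_Σ) =
    |P|=2: 5 collections, coeffs (), (1), (1), (1), (2)


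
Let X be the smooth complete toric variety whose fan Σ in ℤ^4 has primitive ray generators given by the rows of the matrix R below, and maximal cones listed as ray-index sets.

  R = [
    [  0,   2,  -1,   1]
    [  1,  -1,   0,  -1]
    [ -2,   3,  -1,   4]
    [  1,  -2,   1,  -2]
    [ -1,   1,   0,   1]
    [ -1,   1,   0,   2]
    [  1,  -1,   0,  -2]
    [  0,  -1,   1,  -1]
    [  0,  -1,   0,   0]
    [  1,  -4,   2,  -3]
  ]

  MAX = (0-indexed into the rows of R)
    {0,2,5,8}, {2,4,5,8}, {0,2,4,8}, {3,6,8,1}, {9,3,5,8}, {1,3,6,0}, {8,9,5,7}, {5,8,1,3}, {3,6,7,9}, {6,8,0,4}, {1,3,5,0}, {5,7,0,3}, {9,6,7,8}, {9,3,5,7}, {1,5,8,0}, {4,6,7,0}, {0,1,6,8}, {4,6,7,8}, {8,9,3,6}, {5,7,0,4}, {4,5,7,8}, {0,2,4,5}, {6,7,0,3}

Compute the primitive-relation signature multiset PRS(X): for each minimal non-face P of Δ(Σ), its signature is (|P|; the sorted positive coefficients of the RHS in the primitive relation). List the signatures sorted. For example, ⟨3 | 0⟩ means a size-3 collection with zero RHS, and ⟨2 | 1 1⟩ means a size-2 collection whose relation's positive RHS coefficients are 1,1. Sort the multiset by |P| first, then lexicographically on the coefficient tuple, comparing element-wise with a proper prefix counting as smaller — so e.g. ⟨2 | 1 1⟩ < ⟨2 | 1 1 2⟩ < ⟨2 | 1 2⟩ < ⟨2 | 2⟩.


16 minimal non-faces of Δ(Σ) (on 10 rays):

  P = {1,4}:  v_{1} + v_{4} = 0  →  sig = ⟨2 | 0⟩
  P = {5,6}:  v_{5} + v_{6} = 0  →  sig = ⟨2 | 0⟩
  P = {0,9}:  v_{0} + v_{9} = v_{3}  →  sig = ⟨2 | 1⟩
  P = {1,7}:  v_{1} + v_{7} = v_{3}  →  sig = ⟨2 | 1⟩
  P = {2,3}:  v_{2} + v_{3} = v_{5}  →  sig = ⟨2 | 1⟩
  P = {3,4}:  v_{3} + v_{4} = v_{7}  →  sig = ⟨2 | 1⟩
  P = {2,7}:  v_{2} + v_{7} = v_{4} + v_{5}  →  sig = ⟨2 | 1 1⟩
  P = {1,2}:  v_{1} + v_{2} = v_{0} + v_{5} + v_{8}  →  sig = ⟨2 | 1 1 1⟩
  P = {2,6}:  v_{2} + v_{6} = v_{0} + v_{4} + v_{8}  →  sig = ⟨2 | 1 1 1⟩
  P = {2,9}:  v_{2} + v_{9} = v_{5} + v_{7} + v_{8}  →  sig = ⟨2 | 1 1 1⟩
  P = {1,9}:  v_{1} + v_{9} = 2·v_{3} + v_{8}  →  sig = ⟨2 | 1 2⟩
  P = {4,9}:  v_{4} + v_{9} = 2·v_{7} + v_{8}  →  sig = ⟨2 | 1 2⟩
  P = {0,7,8}:  v_{0} + v_{7} + v_{8} = 0  →  sig = ⟨3 | 0⟩
  P = {0,3,8}:  v_{0} + v_{3} + v_{8} = v_{1}  →  sig = ⟨3 | 1⟩
  P = {3,7,8}:  v_{3} + v_{7} + v_{8} = v_{9}  →  sig = ⟨3 | 1⟩
  P = {0,4,5,8}:  v_{0} + v_{4} + v_{5} + v_{8} = v_{2}  →  sig = ⟨4 | 1⟩

Signatures (|P|; sorted positive RHS coefficients), sorted:
[⟨2 | 0⟩, ⟨2 | 0⟩, ⟨2 | 1⟩, ⟨2 | 1⟩, ⟨2 | 1⟩, ⟨2 | 1⟩, ⟨2 | 1 1⟩, ⟨2 | 1 1 1⟩, ⟨2 | 1 1 1⟩, ⟨2 | 1 1 1⟩, ⟨2 | 1 2⟩, ⟨2 | 1 2⟩, ⟨3 | 0⟩, ⟨3 | 1⟩, ⟨3 | 1⟩, ⟨4 | 1⟩]
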